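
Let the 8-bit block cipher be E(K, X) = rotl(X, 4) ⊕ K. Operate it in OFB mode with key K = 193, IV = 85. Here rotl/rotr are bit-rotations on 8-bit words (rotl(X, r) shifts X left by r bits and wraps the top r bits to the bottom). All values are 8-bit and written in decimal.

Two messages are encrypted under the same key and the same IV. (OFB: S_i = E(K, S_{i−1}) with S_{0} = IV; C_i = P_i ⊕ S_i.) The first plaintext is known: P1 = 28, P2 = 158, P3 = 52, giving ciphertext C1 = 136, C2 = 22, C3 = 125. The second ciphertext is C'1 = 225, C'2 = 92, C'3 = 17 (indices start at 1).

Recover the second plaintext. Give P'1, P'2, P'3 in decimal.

In OFB with a reused IV, both messages share the same keystream S_i, so C_i ⊕ C'_i = P_i ⊕ P'_i and thus P'_i = P_i ⊕ C_i ⊕ C'_i.
P'1: 28 ⊕ 136 ⊕ 225 = 117.
P'2: 158 ⊕ 22 ⊕ 92 = 212.
P'3: 52 ⊕ 125 ⊕ 17 = 88.

P'1 = 117, P'2 = 212, P'3 = 88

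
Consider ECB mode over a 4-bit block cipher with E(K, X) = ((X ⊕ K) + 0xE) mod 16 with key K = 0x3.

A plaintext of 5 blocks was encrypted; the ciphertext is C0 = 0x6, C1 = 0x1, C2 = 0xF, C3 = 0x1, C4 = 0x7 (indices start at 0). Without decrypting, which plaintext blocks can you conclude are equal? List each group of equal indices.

ECB encrypts each block independently with the same key, so equal ciphertext blocks imply equal plaintext blocks.
C1 = C3 = 0x1, so P1 = P3.

P1 = P3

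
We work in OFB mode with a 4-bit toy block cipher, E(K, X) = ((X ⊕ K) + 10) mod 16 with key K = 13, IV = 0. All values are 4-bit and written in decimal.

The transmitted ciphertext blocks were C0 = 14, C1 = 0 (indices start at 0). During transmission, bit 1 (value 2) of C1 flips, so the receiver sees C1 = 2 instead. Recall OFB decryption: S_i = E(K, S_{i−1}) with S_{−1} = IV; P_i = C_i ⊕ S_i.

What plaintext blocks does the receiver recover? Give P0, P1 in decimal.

P0 = 9, P1 = 6

Only C1 changed, to 2. In OFB, a change in C_i flips the same bit in P_i only; the keystream is unaffected. Decrypting the received ciphertext:
P0: S = E(K, 0) = 7; 14 ⊕ 7 = 9.
P1: S = E(K, 7) = 4; 2 ⊕ 4 = 6.
Blocks that differ from the original plaintext: P1.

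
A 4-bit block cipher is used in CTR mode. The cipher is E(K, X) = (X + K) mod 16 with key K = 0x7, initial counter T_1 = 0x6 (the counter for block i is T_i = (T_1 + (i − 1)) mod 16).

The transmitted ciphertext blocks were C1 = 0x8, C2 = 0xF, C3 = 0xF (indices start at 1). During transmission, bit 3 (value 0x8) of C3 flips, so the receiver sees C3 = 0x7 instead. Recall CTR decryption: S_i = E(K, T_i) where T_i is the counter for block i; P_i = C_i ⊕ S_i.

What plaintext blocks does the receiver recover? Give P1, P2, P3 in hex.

P1 = 0x5, P2 = 0x1, P3 = 0x8

Only C3 changed, to 0x7. In CTR, a change in C_i flips the same bit in P_i only; the keystream is unaffected. Decrypting the received ciphertext:
P1: T = 0x6, S = E(K, T) = 0xD; 0x8 ⊕ 0xD = 0x5.
P2: T = 0x7, S = E(K, T) = 0xE; 0xF ⊕ 0xE = 0x1.
P3: T = 0x8, S = E(K, T) = 0xF; 0x7 ⊕ 0xF = 0x8.
Blocks that differ from the original plaintext: P3.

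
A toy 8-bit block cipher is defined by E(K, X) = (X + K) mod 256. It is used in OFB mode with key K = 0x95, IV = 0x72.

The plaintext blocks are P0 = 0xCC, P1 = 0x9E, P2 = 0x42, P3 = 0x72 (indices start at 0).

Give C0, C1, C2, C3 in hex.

OFB encryption: S_i = E(K, S_{i−1}) with S_{−1} = IV; C_i = P_i ⊕ S_i.
C0: S = E(K, 0x72) = 0x07; 0xCC ⊕ 0x07 = 0xCB.
C1: S = E(K, 0x07) = 0x9C; 0x9E ⊕ 0x9C = 0x02.
C2: S = E(K, 0x9C) = 0x31; 0x42 ⊕ 0x31 = 0x73.
C3: S = E(K, 0x31) = 0xC6; 0x72 ⊕ 0xC6 = 0xB4.

C0 = 0xCB, C1 = 0x02, C2 = 0x73, C3 = 0xB4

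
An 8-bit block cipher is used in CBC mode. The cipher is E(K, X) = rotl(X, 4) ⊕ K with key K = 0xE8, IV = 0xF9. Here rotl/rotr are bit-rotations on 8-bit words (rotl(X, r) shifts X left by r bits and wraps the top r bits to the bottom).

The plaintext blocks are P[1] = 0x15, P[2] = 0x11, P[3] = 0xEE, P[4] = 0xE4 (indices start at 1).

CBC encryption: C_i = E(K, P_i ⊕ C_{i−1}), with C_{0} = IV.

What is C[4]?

C[1]: P[1] ⊕ 0xF9 = 0xEC; E(K, 0xEC) = 0x26.
C[2]: P[2] ⊕ 0x26 = 0x37; E(K, 0x37) = 0x9B.
C[3]: P[3] ⊕ 0x9B = 0x75; E(K, 0x75) = 0xBF.
C[4]: P[4] ⊕ 0xBF = 0x5B; E(K, 0x5B) = 0x5D.

C[4] = 0x5D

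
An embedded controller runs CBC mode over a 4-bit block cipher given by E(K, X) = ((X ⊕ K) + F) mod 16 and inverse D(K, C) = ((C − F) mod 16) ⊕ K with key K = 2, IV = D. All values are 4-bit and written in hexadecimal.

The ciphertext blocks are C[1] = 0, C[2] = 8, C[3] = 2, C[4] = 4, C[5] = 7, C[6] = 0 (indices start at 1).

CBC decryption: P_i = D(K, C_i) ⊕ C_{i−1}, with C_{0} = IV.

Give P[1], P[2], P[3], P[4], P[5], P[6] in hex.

P[1] = E, P[2] = B, P[3] = 9, P[4] = 5, P[5] = E, P[6] = 4

P[1]: D(K, 0) = 3; 3 ⊕ D = E.
P[2]: D(K, 8) = B; B ⊕ 0 = B.
P[3]: D(K, 2) = 1; 1 ⊕ 8 = 9.
P[4]: D(K, 4) = 7; 7 ⊕ 2 = 5.
P[5]: D(K, 7) = A; A ⊕ 4 = E.
P[6]: D(K, 0) = 3; 3 ⊕ 7 = 4.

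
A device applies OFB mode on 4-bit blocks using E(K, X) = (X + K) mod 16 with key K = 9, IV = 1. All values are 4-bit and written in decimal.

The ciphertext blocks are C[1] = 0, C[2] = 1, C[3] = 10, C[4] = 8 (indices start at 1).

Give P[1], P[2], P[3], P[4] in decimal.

P[1] = 10, P[2] = 2, P[3] = 6, P[4] = 13

OFB decryption: S_i = E(K, S_{i−1}) with S_{0} = IV; P_i = C_i ⊕ S_i.
P[1]: S = E(K, 1) = 10; 0 ⊕ 10 = 10.
P[2]: S = E(K, 10) = 3; 1 ⊕ 3 = 2.
P[3]: S = E(K, 3) = 12; 10 ⊕ 12 = 6.
P[4]: S = E(K, 12) = 5; 8 ⊕ 5 = 13.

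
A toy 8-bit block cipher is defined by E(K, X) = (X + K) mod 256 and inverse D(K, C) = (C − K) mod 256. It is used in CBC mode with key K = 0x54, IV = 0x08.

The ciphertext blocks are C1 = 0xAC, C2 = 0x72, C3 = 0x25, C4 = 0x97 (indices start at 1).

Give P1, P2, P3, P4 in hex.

CBC decryption: P_i = D(K, C_i) ⊕ C_{i−1}, with C_{0} = IV.
P1: D(K, 0xAC) = 0x58; 0x58 ⊕ 0x08 = 0x50.
P2: D(K, 0x72) = 0x1E; 0x1E ⊕ 0xAC = 0xB2.
P3: D(K, 0x25) = 0xD1; 0xD1 ⊕ 0x72 = 0xA3.
P4: D(K, 0x97) = 0x43; 0x43 ⊕ 0x25 = 0x66.

P1 = 0x50, P2 = 0xB2, P3 = 0xA3, P4 = 0x66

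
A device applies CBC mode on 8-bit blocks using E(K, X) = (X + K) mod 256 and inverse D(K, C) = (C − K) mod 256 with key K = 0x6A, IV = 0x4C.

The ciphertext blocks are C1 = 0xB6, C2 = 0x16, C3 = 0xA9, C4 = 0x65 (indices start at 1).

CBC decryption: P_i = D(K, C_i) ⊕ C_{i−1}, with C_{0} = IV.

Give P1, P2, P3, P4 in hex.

P1 = 0x00, P2 = 0x1A, P3 = 0x29, P4 = 0x52

P1: D(K, 0xB6) = 0x4C; 0x4C ⊕ 0x4C = 0x00.
P2: D(K, 0x16) = 0xAC; 0xAC ⊕ 0xB6 = 0x1A.
P3: D(K, 0xA9) = 0x3F; 0x3F ⊕ 0x16 = 0x29.
P4: D(K, 0x65) = 0xFB; 0xFB ⊕ 0xA9 = 0x52.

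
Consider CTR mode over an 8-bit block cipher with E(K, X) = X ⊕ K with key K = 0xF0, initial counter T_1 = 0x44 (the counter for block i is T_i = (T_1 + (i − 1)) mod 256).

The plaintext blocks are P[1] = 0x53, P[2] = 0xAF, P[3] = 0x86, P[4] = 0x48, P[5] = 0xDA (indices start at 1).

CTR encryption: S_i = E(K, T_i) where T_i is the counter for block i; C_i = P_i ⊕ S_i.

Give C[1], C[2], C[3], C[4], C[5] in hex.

C[1]: T = 0x44, S = E(K, T) = 0xB4; 0x53 ⊕ 0xB4 = 0xE7.
C[2]: T = 0x45, S = E(K, T) = 0xB5; 0xAF ⊕ 0xB5 = 0x1A.
C[3]: T = 0x46, S = E(K, T) = 0xB6; 0x86 ⊕ 0xB6 = 0x30.
C[4]: T = 0x47, S = E(K, T) = 0xB7; 0x48 ⊕ 0xB7 = 0xFF.
C[5]: T = 0x48, S = E(K, T) = 0xB8; 0xDA ⊕ 0xB8 = 0x62.

C[1] = 0xE7, C[2] = 0x1A, C[3] = 0x30, C[4] = 0xFF, C[5] = 0x62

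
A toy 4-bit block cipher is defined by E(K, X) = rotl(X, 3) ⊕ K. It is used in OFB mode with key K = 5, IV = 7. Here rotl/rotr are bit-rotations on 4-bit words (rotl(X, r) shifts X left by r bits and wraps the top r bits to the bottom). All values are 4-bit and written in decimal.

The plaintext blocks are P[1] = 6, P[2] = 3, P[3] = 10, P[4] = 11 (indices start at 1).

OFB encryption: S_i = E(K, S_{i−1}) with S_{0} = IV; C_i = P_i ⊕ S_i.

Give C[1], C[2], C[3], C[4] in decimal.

C[1] = 8, C[2] = 1, C[3] = 14, C[4] = 12

C[1]: S = E(K, 7) = 14; 6 ⊕ 14 = 8.
C[2]: S = E(K, 14) = 2; 3 ⊕ 2 = 1.
C[3]: S = E(K, 2) = 4; 10 ⊕ 4 = 14.
C[4]: S = E(K, 4) = 7; 11 ⊕ 7 = 12.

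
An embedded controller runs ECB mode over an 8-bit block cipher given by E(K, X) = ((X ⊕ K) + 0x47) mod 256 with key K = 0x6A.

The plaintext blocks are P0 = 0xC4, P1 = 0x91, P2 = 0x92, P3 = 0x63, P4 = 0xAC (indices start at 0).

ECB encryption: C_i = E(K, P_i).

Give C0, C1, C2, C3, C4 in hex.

C0: E(K, 0xC4) = 0xF5.
C1: E(K, 0x91) = 0x42.
C2: E(K, 0x92) = 0x3F.
C3: E(K, 0x63) = 0x50.
C4: E(K, 0xAC) = 0x0D.

C0 = 0xF5, C1 = 0x42, C2 = 0x3F, C3 = 0x50, C4 = 0x0D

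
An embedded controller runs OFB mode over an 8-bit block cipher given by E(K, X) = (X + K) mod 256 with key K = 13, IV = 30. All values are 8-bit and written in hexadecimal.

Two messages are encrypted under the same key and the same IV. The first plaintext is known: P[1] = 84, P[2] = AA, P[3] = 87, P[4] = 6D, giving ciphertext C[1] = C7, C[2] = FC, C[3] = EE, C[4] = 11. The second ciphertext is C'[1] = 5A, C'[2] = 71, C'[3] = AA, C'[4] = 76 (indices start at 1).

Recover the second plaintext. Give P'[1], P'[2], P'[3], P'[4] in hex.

In OFB with a reused IV, both messages share the same keystream S_i, so C_i ⊕ C'_i = P_i ⊕ P'_i and thus P'_i = P_i ⊕ C_i ⊕ C'_i.
P'[1]: 84 ⊕ C7 ⊕ 5A = 19.
P'[2]: AA ⊕ FC ⊕ 71 = 27.
P'[3]: 87 ⊕ EE ⊕ AA = C3.
P'[4]: 6D ⊕ 11 ⊕ 76 = 0A.

P'[1] = 19, P'[2] = 27, P'[3] = C3, P'[4] = 0A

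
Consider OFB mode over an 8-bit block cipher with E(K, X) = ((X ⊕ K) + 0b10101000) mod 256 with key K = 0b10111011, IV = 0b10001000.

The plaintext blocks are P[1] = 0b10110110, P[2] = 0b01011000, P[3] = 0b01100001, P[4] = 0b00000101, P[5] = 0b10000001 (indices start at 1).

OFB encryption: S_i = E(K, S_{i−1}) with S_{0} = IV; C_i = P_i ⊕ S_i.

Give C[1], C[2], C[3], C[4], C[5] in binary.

C[1]: S = E(K, 0b10001000) = 0b11011011; 0b10110110 ⊕ 0b11011011 = 0b01101101.
C[2]: S = E(K, 0b11011011) = 0b00001000; 0b01011000 ⊕ 0b00001000 = 0b01010000.
C[3]: S = E(K, 0b00001000) = 0b01011011; 0b01100001 ⊕ 0b01011011 = 0b00111010.
C[4]: S = E(K, 0b01011011) = 0b10001000; 0b00000101 ⊕ 0b10001000 = 0b10001101.
C[5]: S = E(K, 0b10001000) = 0b11011011; 0b10000001 ⊕ 0b11011011 = 0b01011010.

C[1] = 0b01101101, C[2] = 0b01010000, C[3] = 0b00111010, C[4] = 0b10001101, C[5] = 0b01011010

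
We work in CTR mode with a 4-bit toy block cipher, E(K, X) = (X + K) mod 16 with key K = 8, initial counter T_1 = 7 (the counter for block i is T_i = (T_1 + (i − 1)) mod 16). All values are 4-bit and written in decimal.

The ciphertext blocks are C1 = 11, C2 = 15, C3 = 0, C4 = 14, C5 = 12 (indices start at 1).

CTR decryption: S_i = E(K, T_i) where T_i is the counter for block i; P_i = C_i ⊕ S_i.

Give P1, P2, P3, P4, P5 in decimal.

P1 = 4, P2 = 15, P3 = 1, P4 = 12, P5 = 15

P1: T = 7, S = E(K, T) = 15; 11 ⊕ 15 = 4.
P2: T = 8, S = E(K, T) = 0; 15 ⊕ 0 = 15.
P3: T = 9, S = E(K, T) = 1; 0 ⊕ 1 = 1.
P4: T = 10, S = E(K, T) = 2; 14 ⊕ 2 = 12.
P5: T = 11, S = E(K, T) = 3; 12 ⊕ 3 = 15.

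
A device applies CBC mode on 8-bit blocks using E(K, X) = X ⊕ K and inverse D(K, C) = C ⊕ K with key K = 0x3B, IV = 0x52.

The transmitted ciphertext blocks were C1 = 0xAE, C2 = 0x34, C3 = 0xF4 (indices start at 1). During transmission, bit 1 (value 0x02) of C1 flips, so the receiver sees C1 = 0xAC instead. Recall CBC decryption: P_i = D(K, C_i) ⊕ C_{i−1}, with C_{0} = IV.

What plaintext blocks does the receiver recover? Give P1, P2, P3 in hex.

P1 = 0xC5, P2 = 0xA3, P3 = 0xFB

Only C1 changed, to 0xAC. In CBC, a change in C_i garbles P_i and flips the same bit in P_{i+1}. Decrypting the received ciphertext:
P1: D(K, 0xAC) = 0x97; 0x97 ⊕ 0x52 = 0xC5.
P2: D(K, 0x34) = 0x0F; 0x0F ⊕ 0xAC = 0xA3.
P3: D(K, 0xF4) = 0xCF; 0xCF ⊕ 0x34 = 0xFB.
Blocks that differ from the original plaintext: P1, P2.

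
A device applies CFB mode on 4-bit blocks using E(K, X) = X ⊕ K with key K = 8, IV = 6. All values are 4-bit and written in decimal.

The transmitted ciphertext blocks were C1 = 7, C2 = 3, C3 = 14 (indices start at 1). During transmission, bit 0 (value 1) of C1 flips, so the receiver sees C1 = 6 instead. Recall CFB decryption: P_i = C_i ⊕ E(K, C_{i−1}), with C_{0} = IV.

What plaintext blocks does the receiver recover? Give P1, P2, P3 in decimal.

P1 = 8, P2 = 13, P3 = 5

Only C1 changed, to 6. In CFB, a change in C_i flips the same bit in P_i and garbles P_{i+1}. Decrypting the received ciphertext:
P1: E(K, 6) = 14; 6 ⊕ 14 = 8.
P2: E(K, 6) = 14; 3 ⊕ 14 = 13.
P3: E(K, 3) = 11; 14 ⊕ 11 = 5.
Blocks that differ from the original plaintext: P1, P2.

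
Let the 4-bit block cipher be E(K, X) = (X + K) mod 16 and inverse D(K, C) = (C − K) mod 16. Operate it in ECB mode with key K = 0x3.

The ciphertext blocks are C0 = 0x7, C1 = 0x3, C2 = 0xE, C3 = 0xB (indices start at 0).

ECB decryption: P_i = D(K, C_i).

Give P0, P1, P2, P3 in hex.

P0: D(K, 0x7) = 0x4.
P1: D(K, 0x3) = 0x0.
P2: D(K, 0xE) = 0xB.
P3: D(K, 0xB) = 0x8.

P0 = 0x4, P1 = 0x0, P2 = 0xB, P3 = 0x8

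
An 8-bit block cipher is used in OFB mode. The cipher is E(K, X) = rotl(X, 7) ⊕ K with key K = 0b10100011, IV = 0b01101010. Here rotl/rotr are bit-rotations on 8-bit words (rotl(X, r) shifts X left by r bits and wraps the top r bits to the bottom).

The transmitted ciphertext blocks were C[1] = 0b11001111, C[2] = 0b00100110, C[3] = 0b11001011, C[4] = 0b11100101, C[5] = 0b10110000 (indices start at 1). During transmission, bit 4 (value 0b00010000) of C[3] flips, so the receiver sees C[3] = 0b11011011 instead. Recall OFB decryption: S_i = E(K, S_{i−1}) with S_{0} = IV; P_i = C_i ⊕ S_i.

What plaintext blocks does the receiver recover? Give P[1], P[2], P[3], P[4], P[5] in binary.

Only C[3] changed, to 0b11011011. In OFB, a change in C_i flips the same bit in P_i only; the keystream is unaffected. Decrypting the received ciphertext:
P[1]: S = E(K, 0b01101010) = 0b10010110; 0b11001111 ⊕ 0b10010110 = 0b01011001.
P[2]: S = E(K, 0b10010110) = 0b11101000; 0b00100110 ⊕ 0b11101000 = 0b11001110.
P[3]: S = E(K, 0b11101000) = 0b11010111; 0b11011011 ⊕ 0b11010111 = 0b00001100.
P[4]: S = E(K, 0b11010111) = 0b01001000; 0b11100101 ⊕ 0b01001000 = 0b10101101.
P[5]: S = E(K, 0b01001000) = 0b10000111; 0b10110000 ⊕ 0b10000111 = 0b00110111.
Blocks that differ from the original plaintext: P[3].

P[1] = 0b01011001, P[2] = 0b11001110, P[3] = 0b00001100, P[4] = 0b10101101, P[5] = 0b00110111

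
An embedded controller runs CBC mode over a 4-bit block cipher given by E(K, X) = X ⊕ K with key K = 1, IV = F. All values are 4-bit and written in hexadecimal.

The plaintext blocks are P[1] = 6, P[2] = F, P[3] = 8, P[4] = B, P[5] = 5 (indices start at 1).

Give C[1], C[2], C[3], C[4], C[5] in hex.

CBC encryption: C_i = E(K, P_i ⊕ C_{i−1}), with C_{0} = IV.
C[1]: P[1] ⊕ F = 9; E(K, 9) = 8.
C[2]: P[2] ⊕ 8 = 7; E(K, 7) = 6.
C[3]: P[3] ⊕ 6 = E; E(K, E) = F.
C[4]: P[4] ⊕ F = 4; E(K, 4) = 5.
C[5]: P[5] ⊕ 5 = 0; E(K, 0) = 1.

C[1] = 8, C[2] = 6, C[3] = F, C[4] = 5, C[5] = 1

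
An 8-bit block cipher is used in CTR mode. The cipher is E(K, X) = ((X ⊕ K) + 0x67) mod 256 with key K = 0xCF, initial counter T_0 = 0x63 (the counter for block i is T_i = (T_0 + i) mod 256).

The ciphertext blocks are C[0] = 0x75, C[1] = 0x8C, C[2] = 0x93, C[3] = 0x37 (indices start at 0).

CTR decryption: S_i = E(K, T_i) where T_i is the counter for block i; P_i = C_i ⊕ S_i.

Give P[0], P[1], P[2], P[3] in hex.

P[0]: T = 0x63, S = E(K, T) = 0x13; 0x75 ⊕ 0x13 = 0x66.
P[1]: T = 0x64, S = E(K, T) = 0x12; 0x8C ⊕ 0x12 = 0x9E.
P[2]: T = 0x65, S = E(K, T) = 0x11; 0x93 ⊕ 0x11 = 0x82.
P[3]: T = 0x66, S = E(K, T) = 0x10; 0x37 ⊕ 0x10 = 0x27.

P[0] = 0x66, P[1] = 0x9E, P[2] = 0x82, P[3] = 0x27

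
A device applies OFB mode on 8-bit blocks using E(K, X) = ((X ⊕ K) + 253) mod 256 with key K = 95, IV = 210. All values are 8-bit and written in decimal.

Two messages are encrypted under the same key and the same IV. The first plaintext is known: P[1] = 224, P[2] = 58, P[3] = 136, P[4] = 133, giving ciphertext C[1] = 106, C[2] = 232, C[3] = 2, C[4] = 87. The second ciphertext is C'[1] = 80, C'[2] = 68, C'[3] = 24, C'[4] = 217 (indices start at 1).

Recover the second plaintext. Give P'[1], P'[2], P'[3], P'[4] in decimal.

P'[1] = 218, P'[2] = 150, P'[3] = 146, P'[4] = 11

In OFB with a reused IV, both messages share the same keystream S_i, so C_i ⊕ C'_i = P_i ⊕ P'_i and thus P'_i = P_i ⊕ C_i ⊕ C'_i.
P'[1]: 224 ⊕ 106 ⊕ 80 = 218.
P'[2]: 58 ⊕ 232 ⊕ 68 = 150.
P'[3]: 136 ⊕ 2 ⊕ 24 = 146.
P'[4]: 133 ⊕ 87 ⊕ 217 = 11.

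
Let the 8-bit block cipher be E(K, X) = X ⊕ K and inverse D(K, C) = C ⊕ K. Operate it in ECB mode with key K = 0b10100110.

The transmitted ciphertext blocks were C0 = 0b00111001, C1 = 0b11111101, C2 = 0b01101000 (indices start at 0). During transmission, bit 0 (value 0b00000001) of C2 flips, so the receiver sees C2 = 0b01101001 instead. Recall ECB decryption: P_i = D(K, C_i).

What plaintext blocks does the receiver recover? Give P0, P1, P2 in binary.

P0 = 0b10011111, P1 = 0b01011011, P2 = 0b11001111

Only C2 changed, to 0b01101001. In ECB, a change in C_i affects only P_i. Decrypting the received ciphertext:
P0: D(K, 0b00111001) = 0b10011111.
P1: D(K, 0b11111101) = 0b01011011.
P2: D(K, 0b01101001) = 0b11001111.
Blocks that differ from the original plaintext: P2.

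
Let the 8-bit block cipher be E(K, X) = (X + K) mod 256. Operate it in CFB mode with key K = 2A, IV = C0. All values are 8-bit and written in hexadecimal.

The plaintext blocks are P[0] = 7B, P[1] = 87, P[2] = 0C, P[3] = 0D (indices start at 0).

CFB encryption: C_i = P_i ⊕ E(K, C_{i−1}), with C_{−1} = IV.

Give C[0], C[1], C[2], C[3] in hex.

C[0]: E(K, C0) = EA; 7B ⊕ EA = 91.
C[1]: E(K, 91) = BB; 87 ⊕ BB = 3C.
C[2]: E(K, 3C) = 66; 0C ⊕ 66 = 6A.
C[3]: E(K, 6A) = 94; 0D ⊕ 94 = 99.

C[0] = 91, C[1] = 3C, C[2] = 6A, C[3] = 99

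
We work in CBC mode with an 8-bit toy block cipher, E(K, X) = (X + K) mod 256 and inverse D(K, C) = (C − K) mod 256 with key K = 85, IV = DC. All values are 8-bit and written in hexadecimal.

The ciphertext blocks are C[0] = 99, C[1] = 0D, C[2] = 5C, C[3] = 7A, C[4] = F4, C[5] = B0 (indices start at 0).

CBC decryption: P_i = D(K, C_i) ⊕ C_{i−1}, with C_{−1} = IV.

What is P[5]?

P[5]: D(K, B0) = 2B; 2B ⊕ F4 = DF.

P[5] = DF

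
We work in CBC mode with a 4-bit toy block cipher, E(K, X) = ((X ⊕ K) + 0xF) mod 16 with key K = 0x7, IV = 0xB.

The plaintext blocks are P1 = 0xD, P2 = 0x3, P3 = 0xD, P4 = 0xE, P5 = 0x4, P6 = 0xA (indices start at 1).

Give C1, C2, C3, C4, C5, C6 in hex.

CBC encryption: C_i = E(K, P_i ⊕ C_{i−1}), with C_{0} = IV.
C1: P1 ⊕ 0xB = 0x6; E(K, 0x6) = 0x0.
C2: P2 ⊕ 0x0 = 0x3; E(K, 0x3) = 0x3.
C3: P3 ⊕ 0x3 = 0xE; E(K, 0xE) = 0x8.
C4: P4 ⊕ 0x8 = 0x6; E(K, 0x6) = 0x0.
C5: P5 ⊕ 0x0 = 0x4; E(K, 0x4) = 0x2.
C6: P6 ⊕ 0x2 = 0x8; E(K, 0x8) = 0xE.

C1 = 0x0, C2 = 0x3, C3 = 0x8, C4 = 0x0, C5 = 0x2, C6 = 0xE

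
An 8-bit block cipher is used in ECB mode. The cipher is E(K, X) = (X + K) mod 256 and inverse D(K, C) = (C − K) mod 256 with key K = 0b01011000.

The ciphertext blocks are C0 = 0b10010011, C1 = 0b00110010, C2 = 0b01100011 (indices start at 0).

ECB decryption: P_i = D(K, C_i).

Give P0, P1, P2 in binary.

P0: D(K, 0b10010011) = 0b00111011.
P1: D(K, 0b00110010) = 0b11011010.
P2: D(K, 0b01100011) = 0b00001011.

P0 = 0b00111011, P1 = 0b11011010, P2 = 0b00001011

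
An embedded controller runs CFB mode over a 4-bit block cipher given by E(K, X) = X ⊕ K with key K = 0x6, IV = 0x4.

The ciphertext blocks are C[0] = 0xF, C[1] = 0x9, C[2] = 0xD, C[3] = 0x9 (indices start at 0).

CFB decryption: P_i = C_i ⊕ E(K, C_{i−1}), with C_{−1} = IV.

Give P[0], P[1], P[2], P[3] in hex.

P[0] = 0xD, P[1] = 0x0, P[2] = 0x2, P[3] = 0x2

P[0]: E(K, 0x4) = 0x2; 0xF ⊕ 0x2 = 0xD.
P[1]: E(K, 0xF) = 0x9; 0x9 ⊕ 0x9 = 0x0.
P[2]: E(K, 0x9) = 0xF; 0xD ⊕ 0xF = 0x2.
P[3]: E(K, 0xD) = 0xB; 0x9 ⊕ 0xB = 0x2.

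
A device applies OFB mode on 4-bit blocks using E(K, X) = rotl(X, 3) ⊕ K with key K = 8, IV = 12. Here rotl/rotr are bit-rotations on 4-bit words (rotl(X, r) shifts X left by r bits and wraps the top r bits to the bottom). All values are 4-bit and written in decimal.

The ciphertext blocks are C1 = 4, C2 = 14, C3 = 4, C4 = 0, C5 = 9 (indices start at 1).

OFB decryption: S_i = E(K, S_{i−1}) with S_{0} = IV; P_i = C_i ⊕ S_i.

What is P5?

P5 = 8

P1: S = E(K, 12) = 14; 4 ⊕ 14 = 10.
P2: S = E(K, 14) = 15; 14 ⊕ 15 = 1.
P3: S = E(K, 15) = 7; 4 ⊕ 7 = 3.
P4: S = E(K, 7) = 3; 0 ⊕ 3 = 3.
P5: S = E(K, 3) = 1; 9 ⊕ 1 = 8.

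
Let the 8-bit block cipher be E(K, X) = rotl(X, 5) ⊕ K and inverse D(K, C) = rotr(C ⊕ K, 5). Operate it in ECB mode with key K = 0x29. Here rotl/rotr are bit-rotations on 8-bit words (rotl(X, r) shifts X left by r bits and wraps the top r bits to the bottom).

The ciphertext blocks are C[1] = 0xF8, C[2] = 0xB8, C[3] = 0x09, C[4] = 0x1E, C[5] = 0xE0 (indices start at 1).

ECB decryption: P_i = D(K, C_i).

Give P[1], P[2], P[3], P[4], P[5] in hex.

P[1] = 0x8E, P[2] = 0x8C, P[3] = 0x01, P[4] = 0xB9, P[5] = 0x4E

P[1]: D(K, 0xF8) = 0x8E.
P[2]: D(K, 0xB8) = 0x8C.
P[3]: D(K, 0x09) = 0x01.
P[4]: D(K, 0x1E) = 0xB9.
P[5]: D(K, 0xE0) = 0x4E.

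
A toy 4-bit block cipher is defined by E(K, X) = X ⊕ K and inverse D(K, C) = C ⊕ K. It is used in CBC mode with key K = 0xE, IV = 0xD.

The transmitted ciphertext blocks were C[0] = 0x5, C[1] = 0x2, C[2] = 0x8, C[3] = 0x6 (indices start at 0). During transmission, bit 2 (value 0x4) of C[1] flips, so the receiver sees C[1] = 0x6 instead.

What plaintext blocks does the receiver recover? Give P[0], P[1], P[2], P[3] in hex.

CBC decryption: P_i = D(K, C_i) ⊕ C_{i−1}, with C_{−1} = IV.
Only C[1] changed, to 0x6. In CBC, a change in C_i garbles P_i and flips the same bit in P_{i+1}. Decrypting the received ciphertext:
P[0]: D(K, 0x5) = 0xB; 0xB ⊕ 0xD = 0x6.
P[1]: D(K, 0x6) = 0x8; 0x8 ⊕ 0x5 = 0xD.
P[2]: D(K, 0x8) = 0x6; 0x6 ⊕ 0x6 = 0x0.
P[3]: D(K, 0x6) = 0x8; 0x8 ⊕ 0x8 = 0x0.
Blocks that differ from the original plaintext: P[1], P[2].

P[0] = 0x6, P[1] = 0xD, P[2] = 0x0, P[3] = 0x0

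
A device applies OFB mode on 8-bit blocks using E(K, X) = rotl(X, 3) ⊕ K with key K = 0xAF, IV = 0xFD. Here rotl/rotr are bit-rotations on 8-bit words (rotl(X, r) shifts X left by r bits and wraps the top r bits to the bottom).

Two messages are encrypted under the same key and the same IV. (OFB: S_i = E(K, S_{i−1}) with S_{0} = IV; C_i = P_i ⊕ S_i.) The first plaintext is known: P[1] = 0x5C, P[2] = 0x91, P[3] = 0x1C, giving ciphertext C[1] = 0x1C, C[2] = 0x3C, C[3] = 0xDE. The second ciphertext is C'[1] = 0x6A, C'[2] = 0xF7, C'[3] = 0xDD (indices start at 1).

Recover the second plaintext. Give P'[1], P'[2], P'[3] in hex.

P'[1] = 0x2A, P'[2] = 0x5A, P'[3] = 0x1F

In OFB with a reused IV, both messages share the same keystream S_i, so C_i ⊕ C'_i = P_i ⊕ P'_i and thus P'_i = P_i ⊕ C_i ⊕ C'_i.
P'[1]: 0x5C ⊕ 0x1C ⊕ 0x6A = 0x2A.
P'[2]: 0x91 ⊕ 0x3C ⊕ 0xF7 = 0x5A.
P'[3]: 0x1C ⊕ 0xDE ⊕ 0xDD = 0x1F.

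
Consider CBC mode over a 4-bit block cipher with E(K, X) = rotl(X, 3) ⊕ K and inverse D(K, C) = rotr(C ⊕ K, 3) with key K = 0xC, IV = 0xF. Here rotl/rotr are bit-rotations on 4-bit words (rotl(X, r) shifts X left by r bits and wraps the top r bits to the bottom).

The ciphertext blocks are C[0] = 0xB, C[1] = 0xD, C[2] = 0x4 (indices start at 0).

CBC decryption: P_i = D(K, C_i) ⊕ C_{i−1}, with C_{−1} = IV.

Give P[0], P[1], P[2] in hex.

P[0]: D(K, 0xB) = 0xE; 0xE ⊕ 0xF = 0x1.
P[1]: D(K, 0xD) = 0x2; 0x2 ⊕ 0xB = 0x9.
P[2]: D(K, 0x4) = 0x1; 0x1 ⊕ 0xD = 0xC.

P[0] = 0x1, P[1] = 0x9, P[2] = 0xC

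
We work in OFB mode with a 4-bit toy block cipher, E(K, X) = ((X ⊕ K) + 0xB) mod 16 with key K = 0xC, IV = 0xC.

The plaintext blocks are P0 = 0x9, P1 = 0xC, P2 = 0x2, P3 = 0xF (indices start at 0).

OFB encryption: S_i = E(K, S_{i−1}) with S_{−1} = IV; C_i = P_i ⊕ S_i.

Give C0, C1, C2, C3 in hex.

C0 = 0x2, C1 = 0xE, C2 = 0xB, C3 = 0xF

C0: S = E(K, 0xC) = 0xB; 0x9 ⊕ 0xB = 0x2.
C1: S = E(K, 0xB) = 0x2; 0xC ⊕ 0x2 = 0xE.
C2: S = E(K, 0x2) = 0x9; 0x2 ⊕ 0x9 = 0xB.
C3: S = E(K, 0x9) = 0x0; 0xF ⊕ 0x0 = 0xF.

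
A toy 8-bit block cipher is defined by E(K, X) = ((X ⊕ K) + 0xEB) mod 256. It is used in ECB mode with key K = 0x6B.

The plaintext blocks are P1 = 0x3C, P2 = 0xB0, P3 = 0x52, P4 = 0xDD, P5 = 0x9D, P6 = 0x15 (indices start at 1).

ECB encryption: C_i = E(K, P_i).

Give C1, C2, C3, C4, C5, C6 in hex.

C1: E(K, 0x3C) = 0x42.
C2: E(K, 0xB0) = 0xC6.
C3: E(K, 0x52) = 0x24.
C4: E(K, 0xDD) = 0xA1.
C5: E(K, 0x9D) = 0xE1.
C6: E(K, 0x15) = 0x69.

C1 = 0x42, C2 = 0xC6, C3 = 0x24, C4 = 0xA1, C5 = 0xE1, C6 = 0x69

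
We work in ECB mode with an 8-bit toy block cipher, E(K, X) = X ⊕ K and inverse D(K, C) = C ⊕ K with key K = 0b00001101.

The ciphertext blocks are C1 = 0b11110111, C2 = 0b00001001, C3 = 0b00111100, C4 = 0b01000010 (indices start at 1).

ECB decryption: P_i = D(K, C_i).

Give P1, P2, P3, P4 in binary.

P1: D(K, 0b11110111) = 0b11111010.
P2: D(K, 0b00001001) = 0b00000100.
P3: D(K, 0b00111100) = 0b00110001.
P4: D(K, 0b01000010) = 0b01001111.

P1 = 0b11111010, P2 = 0b00000100, P3 = 0b00110001, P4 = 0b01001111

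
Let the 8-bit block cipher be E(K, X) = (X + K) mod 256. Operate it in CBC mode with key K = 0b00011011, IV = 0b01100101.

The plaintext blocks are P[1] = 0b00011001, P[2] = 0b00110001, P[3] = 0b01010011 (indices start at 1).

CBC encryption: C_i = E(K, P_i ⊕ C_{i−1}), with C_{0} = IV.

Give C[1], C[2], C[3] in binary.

C[1]: P[1] ⊕ 0b01100101 = 0b01111100; E(K, 0b01111100) = 0b10010111.
C[2]: P[2] ⊕ 0b10010111 = 0b10100110; E(K, 0b10100110) = 0b11000001.
C[3]: P[3] ⊕ 0b11000001 = 0b10010010; E(K, 0b10010010) = 0b10101101.

C[1] = 0b10010111, C[2] = 0b11000001, C[3] = 0b10101101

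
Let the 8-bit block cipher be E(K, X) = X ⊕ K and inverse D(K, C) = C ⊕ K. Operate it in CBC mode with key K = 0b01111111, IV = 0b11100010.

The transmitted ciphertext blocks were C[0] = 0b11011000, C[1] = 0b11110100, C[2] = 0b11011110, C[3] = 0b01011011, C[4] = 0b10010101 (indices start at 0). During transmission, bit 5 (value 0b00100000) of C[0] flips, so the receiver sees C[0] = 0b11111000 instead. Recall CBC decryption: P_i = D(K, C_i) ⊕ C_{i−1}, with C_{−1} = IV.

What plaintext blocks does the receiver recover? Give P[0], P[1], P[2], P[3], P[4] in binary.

Only C[0] changed, to 0b11111000. In CBC, a change in C_i garbles P_i and flips the same bit in P_{i+1}. Decrypting the received ciphertext:
P[0]: D(K, 0b11111000) = 0b10000111; 0b10000111 ⊕ 0b11100010 = 0b01100101.
P[1]: D(K, 0b11110100) = 0b10001011; 0b10001011 ⊕ 0b11111000 = 0b01110011.
P[2]: D(K, 0b11011110) = 0b10100001; 0b10100001 ⊕ 0b11110100 = 0b01010101.
P[3]: D(K, 0b01011011) = 0b00100100; 0b00100100 ⊕ 0b11011110 = 0b11111010.
P[4]: D(K, 0b10010101) = 0b11101010; 0b11101010 ⊕ 0b01011011 = 0b10110001.
Blocks that differ from the original plaintext: P[0], P[1].

P[0] = 0b01100101, P[1] = 0b01110011, P[2] = 0b01010101, P[3] = 0b11111010, P[4] = 0b10110001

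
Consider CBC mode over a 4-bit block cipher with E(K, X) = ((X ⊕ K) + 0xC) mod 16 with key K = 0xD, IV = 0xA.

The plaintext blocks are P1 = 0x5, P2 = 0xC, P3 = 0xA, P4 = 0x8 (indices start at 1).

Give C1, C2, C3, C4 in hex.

CBC encryption: C_i = E(K, P_i ⊕ C_{i−1}), with C_{0} = IV.
C1: P1 ⊕ 0xA = 0xF; E(K, 0xF) = 0xE.
C2: P2 ⊕ 0xE = 0x2; E(K, 0x2) = 0xB.
C3: P3 ⊕ 0xB = 0x1; E(K, 0x1) = 0x8.
C4: P4 ⊕ 0x8 = 0x0; E(K, 0x0) = 0x9.

C1 = 0xE, C2 = 0xB, C3 = 0x8, C4 = 0x9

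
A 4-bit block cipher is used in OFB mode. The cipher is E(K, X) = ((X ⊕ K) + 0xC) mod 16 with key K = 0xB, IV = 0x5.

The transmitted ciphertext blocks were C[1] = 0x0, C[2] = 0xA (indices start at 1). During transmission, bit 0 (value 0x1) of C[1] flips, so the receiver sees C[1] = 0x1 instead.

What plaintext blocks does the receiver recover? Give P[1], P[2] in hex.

P[1] = 0xB, P[2] = 0x7

OFB decryption: S_i = E(K, S_{i−1}) with S_{0} = IV; P_i = C_i ⊕ S_i.
Only C[1] changed, to 0x1. In OFB, a change in C_i flips the same bit in P_i only; the keystream is unaffected. Decrypting the received ciphertext:
P[1]: S = E(K, 0x5) = 0xA; 0x1 ⊕ 0xA = 0xB.
P[2]: S = E(K, 0xA) = 0xD; 0xA ⊕ 0xD = 0x7.
Blocks that differ from the original plaintext: P[1].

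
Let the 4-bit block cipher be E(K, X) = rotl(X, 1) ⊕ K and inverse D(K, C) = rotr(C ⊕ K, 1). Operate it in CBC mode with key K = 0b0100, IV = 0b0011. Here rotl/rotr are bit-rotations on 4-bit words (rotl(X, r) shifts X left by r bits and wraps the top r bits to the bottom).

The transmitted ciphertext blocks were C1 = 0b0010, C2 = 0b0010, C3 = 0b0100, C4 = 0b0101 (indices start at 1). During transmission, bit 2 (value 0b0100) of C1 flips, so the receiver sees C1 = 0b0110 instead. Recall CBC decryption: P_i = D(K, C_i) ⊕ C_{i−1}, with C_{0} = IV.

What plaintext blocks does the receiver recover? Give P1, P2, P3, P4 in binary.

Only C1 changed, to 0b0110. In CBC, a change in C_i garbles P_i and flips the same bit in P_{i+1}. Decrypting the received ciphertext:
P1: D(K, 0b0110) = 0b0001; 0b0001 ⊕ 0b0011 = 0b0010.
P2: D(K, 0b0010) = 0b0011; 0b0011 ⊕ 0b0110 = 0b0101.
P3: D(K, 0b0100) = 0b0000; 0b0000 ⊕ 0b0010 = 0b0010.
P4: D(K, 0b0101) = 0b1000; 0b1000 ⊕ 0b0100 = 0b1100.
Blocks that differ from the original plaintext: P1, P2.

P1 = 0b0010, P2 = 0b0101, P3 = 0b0010, P4 = 0b1100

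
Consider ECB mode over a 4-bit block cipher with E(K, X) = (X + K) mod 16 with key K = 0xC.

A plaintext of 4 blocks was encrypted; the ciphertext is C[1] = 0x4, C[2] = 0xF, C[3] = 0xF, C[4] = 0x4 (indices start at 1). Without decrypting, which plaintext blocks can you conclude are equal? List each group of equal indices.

P[1] = P[4]; P[2] = P[3]

ECB encrypts each block independently with the same key, so equal ciphertext blocks imply equal plaintext blocks.
C[1] = C[4] = 0x4, so P[1] = P[4].
C[2] = C[3] = 0xF, so P[2] = P[3].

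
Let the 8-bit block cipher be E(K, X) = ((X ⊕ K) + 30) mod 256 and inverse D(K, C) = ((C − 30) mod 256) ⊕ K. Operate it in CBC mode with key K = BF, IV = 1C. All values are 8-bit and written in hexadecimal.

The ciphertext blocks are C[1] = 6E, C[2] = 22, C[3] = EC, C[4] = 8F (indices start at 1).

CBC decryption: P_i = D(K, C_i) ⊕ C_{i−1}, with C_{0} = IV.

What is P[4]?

P[4] = 0C

P[4]: D(K, 8F) = E0; E0 ⊕ EC = 0C.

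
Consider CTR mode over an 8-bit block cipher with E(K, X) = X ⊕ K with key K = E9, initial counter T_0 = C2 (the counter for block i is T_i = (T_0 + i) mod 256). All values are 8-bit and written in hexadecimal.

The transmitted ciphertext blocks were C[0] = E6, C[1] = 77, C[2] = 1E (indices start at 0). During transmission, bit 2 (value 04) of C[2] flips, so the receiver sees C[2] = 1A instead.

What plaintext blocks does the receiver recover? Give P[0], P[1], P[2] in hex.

P[0] = CD, P[1] = 5D, P[2] = 37

CTR decryption: S_i = E(K, T_i) where T_i is the counter for block i; P_i = C_i ⊕ S_i.
Only C[2] changed, to 1A. In CTR, a change in C_i flips the same bit in P_i only; the keystream is unaffected. Decrypting the received ciphertext:
P[0]: T = C2, S = E(K, T) = 2B; E6 ⊕ 2B = CD.
P[1]: T = C3, S = E(K, T) = 2A; 77 ⊕ 2A = 5D.
P[2]: T = C4, S = E(K, T) = 2D; 1A ⊕ 2D = 37.
Blocks that differ from the original plaintext: P[2].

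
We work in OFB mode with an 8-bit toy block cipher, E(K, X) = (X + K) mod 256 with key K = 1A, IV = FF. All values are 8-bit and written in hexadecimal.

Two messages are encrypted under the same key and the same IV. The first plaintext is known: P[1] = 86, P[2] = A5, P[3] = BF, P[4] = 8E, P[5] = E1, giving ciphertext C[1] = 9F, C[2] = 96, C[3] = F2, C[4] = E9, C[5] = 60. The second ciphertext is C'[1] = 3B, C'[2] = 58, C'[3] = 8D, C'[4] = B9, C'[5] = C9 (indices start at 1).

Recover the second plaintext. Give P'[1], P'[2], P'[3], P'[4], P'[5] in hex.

In OFB with a reused IV, both messages share the same keystream S_i, so C_i ⊕ C'_i = P_i ⊕ P'_i and thus P'_i = P_i ⊕ C_i ⊕ C'_i.
P'[1]: 86 ⊕ 9F ⊕ 3B = 22.
P'[2]: A5 ⊕ 96 ⊕ 58 = 6B.
P'[3]: BF ⊕ F2 ⊕ 8D = C0.
P'[4]: 8E ⊕ E9 ⊕ B9 = DE.
P'[5]: E1 ⊕ 60 ⊕ C9 = 48.

P'[1] = 22, P'[2] = 6B, P'[3] = C0, P'[4] = DE, P'[5] = 48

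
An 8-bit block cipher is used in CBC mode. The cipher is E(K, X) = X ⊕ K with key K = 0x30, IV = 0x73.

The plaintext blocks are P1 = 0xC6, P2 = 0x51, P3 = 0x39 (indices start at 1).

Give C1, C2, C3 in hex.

C1 = 0x85, C2 = 0xE4, C3 = 0xED

CBC encryption: C_i = E(K, P_i ⊕ C_{i−1}), with C_{0} = IV.
C1: P1 ⊕ 0x73 = 0xB5; E(K, 0xB5) = 0x85.
C2: P2 ⊕ 0x85 = 0xD4; E(K, 0xD4) = 0xE4.
C3: P3 ⊕ 0xE4 = 0xDD; E(K, 0xDD) = 0xED.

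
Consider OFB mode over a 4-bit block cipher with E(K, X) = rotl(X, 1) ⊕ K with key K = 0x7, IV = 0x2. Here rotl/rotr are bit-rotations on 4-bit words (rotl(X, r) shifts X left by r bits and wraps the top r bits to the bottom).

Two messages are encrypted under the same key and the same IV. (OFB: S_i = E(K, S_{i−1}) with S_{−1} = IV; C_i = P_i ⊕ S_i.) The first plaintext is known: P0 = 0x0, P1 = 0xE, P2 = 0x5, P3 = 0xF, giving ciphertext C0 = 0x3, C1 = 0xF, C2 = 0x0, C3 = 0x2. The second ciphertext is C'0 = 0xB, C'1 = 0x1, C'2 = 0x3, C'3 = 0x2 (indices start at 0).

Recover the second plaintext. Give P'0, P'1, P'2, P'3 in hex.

In OFB with a reused IV, both messages share the same keystream S_i, so C_i ⊕ C'_i = P_i ⊕ P'_i and thus P'_i = P_i ⊕ C_i ⊕ C'_i.
P'0: 0x0 ⊕ 0x3 ⊕ 0xB = 0x8.
P'1: 0xE ⊕ 0xF ⊕ 0x1 = 0x0.
P'2: 0x5 ⊕ 0x0 ⊕ 0x3 = 0x6.
P'3: 0xF ⊕ 0x2 ⊕ 0x2 = 0xF.

P'0 = 0x8, P'1 = 0x0, P'2 = 0x6, P'3 = 0xF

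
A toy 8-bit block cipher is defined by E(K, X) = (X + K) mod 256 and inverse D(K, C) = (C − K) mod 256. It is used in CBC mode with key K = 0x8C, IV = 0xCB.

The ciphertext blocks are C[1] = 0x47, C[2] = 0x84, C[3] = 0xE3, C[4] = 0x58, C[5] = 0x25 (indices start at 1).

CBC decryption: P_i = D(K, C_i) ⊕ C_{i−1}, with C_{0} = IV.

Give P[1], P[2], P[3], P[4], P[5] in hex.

P[1] = 0x70, P[2] = 0xBF, P[3] = 0xD3, P[4] = 0x2F, P[5] = 0xC1

P[1]: D(K, 0x47) = 0xBB; 0xBB ⊕ 0xCB = 0x70.
P[2]: D(K, 0x84) = 0xF8; 0xF8 ⊕ 0x47 = 0xBF.
P[3]: D(K, 0xE3) = 0x57; 0x57 ⊕ 0x84 = 0xD3.
P[4]: D(K, 0x58) = 0xCC; 0xCC ⊕ 0xE3 = 0x2F.
P[5]: D(K, 0x25) = 0x99; 0x99 ⊕ 0x58 = 0xC1.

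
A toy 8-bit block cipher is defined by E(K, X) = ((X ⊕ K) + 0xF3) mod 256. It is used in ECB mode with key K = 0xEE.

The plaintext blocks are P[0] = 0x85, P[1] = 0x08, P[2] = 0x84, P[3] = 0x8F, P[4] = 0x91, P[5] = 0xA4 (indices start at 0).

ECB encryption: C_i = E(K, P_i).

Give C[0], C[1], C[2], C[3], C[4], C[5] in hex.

C[0] = 0x5E, C[1] = 0xD9, C[2] = 0x5D, C[3] = 0x54, C[4] = 0x72, C[5] = 0x3D

C[0]: E(K, 0x85) = 0x5E.
C[1]: E(K, 0x08) = 0xD9.
C[2]: E(K, 0x84) = 0x5D.
C[3]: E(K, 0x8F) = 0x54.
C[4]: E(K, 0x91) = 0x72.
C[5]: E(K, 0xA4) = 0x3D.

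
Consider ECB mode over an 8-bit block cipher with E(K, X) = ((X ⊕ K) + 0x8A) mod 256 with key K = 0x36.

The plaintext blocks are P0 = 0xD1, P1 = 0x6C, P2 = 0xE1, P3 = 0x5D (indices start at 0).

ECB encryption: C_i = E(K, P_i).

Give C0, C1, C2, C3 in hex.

C0 = 0x71, C1 = 0xE4, C2 = 0x61, C3 = 0xF5

C0: E(K, 0xD1) = 0x71.
C1: E(K, 0x6C) = 0xE4.
C2: E(K, 0xE1) = 0x61.
C3: E(K, 0x5D) = 0xF5.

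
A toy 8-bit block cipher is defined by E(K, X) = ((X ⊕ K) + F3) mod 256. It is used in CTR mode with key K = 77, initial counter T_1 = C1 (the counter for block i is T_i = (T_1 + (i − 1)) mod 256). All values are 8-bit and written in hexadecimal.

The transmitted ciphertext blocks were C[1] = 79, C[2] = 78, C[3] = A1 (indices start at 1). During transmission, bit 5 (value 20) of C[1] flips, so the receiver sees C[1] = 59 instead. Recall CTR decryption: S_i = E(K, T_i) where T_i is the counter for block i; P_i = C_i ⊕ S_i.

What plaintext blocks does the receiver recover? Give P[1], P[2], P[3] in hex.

Only C[1] changed, to 59. In CTR, a change in C_i flips the same bit in P_i only; the keystream is unaffected. Decrypting the received ciphertext:
P[1]: T = C1, S = E(K, T) = A9; 59 ⊕ A9 = F0.
P[2]: T = C2, S = E(K, T) = A8; 78 ⊕ A8 = D0.
P[3]: T = C3, S = E(K, T) = A7; A1 ⊕ A7 = 06.
Blocks that differ from the original plaintext: P[1].

P[1] = F0, P[2] = D0, P[3] = 06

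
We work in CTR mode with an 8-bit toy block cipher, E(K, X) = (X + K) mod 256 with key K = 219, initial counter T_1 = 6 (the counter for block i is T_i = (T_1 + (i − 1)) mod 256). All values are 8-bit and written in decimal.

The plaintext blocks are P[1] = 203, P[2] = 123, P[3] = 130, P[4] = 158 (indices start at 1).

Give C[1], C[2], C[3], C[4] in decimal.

CTR encryption: S_i = E(K, T_i) where T_i is the counter for block i; C_i = P_i ⊕ S_i.
C[1]: T = 6, S = E(K, T) = 225; 203 ⊕ 225 = 42.
C[2]: T = 7, S = E(K, T) = 226; 123 ⊕ 226 = 153.
C[3]: T = 8, S = E(K, T) = 227; 130 ⊕ 227 = 97.
C[4]: T = 9, S = E(K, T) = 228; 158 ⊕ 228 = 122.

C[1] = 42, C[2] = 153, C[3] = 97, C[4] = 122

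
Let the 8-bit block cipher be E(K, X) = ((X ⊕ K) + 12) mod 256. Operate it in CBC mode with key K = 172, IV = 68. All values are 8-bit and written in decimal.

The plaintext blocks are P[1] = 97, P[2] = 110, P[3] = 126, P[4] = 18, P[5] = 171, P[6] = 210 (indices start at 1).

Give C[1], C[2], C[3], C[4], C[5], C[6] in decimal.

C[1] = 149, C[2] = 99, C[3] = 189, C[4] = 15, C[5] = 20, C[6] = 118

CBC encryption: C_i = E(K, P_i ⊕ C_{i−1}), with C_{0} = IV.
C[1]: P[1] ⊕ 68 = 37; E(K, 37) = 149.
C[2]: P[2] ⊕ 149 = 251; E(K, 251) = 99.
C[3]: P[3] ⊕ 99 = 29; E(K, 29) = 189.
C[4]: P[4] ⊕ 189 = 175; E(K, 175) = 15.
C[5]: P[5] ⊕ 15 = 164; E(K, 164) = 20.
C[6]: P[6] ⊕ 20 = 198; E(K, 198) = 118.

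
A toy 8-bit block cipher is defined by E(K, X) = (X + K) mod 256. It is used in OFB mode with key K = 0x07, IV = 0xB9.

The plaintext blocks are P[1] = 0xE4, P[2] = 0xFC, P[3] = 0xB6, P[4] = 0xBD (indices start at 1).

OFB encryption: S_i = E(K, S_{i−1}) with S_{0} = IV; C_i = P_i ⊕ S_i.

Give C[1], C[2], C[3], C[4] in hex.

C[1] = 0x24, C[2] = 0x3B, C[3] = 0x78, C[4] = 0x68

C[1]: S = E(K, 0xB9) = 0xC0; 0xE4 ⊕ 0xC0 = 0x24.
C[2]: S = E(K, 0xC0) = 0xC7; 0xFC ⊕ 0xC7 = 0x3B.
C[3]: S = E(K, 0xC7) = 0xCE; 0xB6 ⊕ 0xCE = 0x78.
C[4]: S = E(K, 0xCE) = 0xD5; 0xBD ⊕ 0xD5 = 0x68.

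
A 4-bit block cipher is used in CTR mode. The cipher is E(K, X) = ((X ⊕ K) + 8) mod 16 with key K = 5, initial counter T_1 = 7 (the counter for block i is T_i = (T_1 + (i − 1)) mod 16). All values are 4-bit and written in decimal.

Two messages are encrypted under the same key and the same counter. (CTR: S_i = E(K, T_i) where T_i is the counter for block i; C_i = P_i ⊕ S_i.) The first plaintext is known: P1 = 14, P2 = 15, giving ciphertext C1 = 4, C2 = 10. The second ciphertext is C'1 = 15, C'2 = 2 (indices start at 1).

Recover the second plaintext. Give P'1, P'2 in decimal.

In CTR with a reused counter, both messages share the same keystream S_i, so C_i ⊕ C'_i = P_i ⊕ P'_i and thus P'_i = P_i ⊕ C_i ⊕ C'_i.
P'1: 14 ⊕ 4 ⊕ 15 = 5.
P'2: 15 ⊕ 10 ⊕ 2 = 7.

P'1 = 5, P'2 = 7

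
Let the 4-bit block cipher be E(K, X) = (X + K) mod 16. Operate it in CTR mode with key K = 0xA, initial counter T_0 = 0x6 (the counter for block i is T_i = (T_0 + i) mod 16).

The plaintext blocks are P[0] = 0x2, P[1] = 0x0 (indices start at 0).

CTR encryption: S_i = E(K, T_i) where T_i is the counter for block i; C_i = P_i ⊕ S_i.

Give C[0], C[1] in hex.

C[0] = 0x2, C[1] = 0x1

C[0]: T = 0x6, S = E(K, T) = 0x0; 0x2 ⊕ 0x0 = 0x2.
C[1]: T = 0x7, S = E(K, T) = 0x1; 0x0 ⊕ 0x1 = 0x1.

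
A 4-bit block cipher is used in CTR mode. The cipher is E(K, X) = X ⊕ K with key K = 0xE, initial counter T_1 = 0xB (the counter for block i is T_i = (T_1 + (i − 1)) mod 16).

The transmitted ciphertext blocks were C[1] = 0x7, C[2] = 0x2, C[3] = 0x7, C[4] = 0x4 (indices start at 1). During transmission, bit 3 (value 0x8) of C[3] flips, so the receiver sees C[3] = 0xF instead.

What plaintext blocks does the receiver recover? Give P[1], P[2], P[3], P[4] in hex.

P[1] = 0x2, P[2] = 0x0, P[3] = 0xC, P[4] = 0x4

CTR decryption: S_i = E(K, T_i) where T_i is the counter for block i; P_i = C_i ⊕ S_i.
Only C[3] changed, to 0xF. In CTR, a change in C_i flips the same bit in P_i only; the keystream is unaffected. Decrypting the received ciphertext:
P[1]: T = 0xB, S = E(K, T) = 0x5; 0x7 ⊕ 0x5 = 0x2.
P[2]: T = 0xC, S = E(K, T) = 0x2; 0x2 ⊕ 0x2 = 0x0.
P[3]: T = 0xD, S = E(K, T) = 0x3; 0xF ⊕ 0x3 = 0xC.
P[4]: T = 0xE, S = E(K, T) = 0x0; 0x4 ⊕ 0x0 = 0x4.
Blocks that differ from the original plaintext: P[3].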